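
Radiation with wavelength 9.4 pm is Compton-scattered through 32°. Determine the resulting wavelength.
9.7687 pm

Using the Compton scattering formula:
λ' = λ + Δλ = λ + λ_C(1 - cos θ)

Given:
- Initial wavelength λ = 9.4 pm
- Scattering angle θ = 32°
- Compton wavelength λ_C ≈ 2.4263 pm

Calculate the shift:
Δλ = 2.4263 × (1 - cos(32°))
Δλ = 2.4263 × 0.1520
Δλ = 0.3687 pm

Final wavelength:
λ' = 9.4 + 0.3687 = 9.7687 pm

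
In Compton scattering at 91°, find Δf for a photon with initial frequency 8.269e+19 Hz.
3.350e+19 Hz (decrease)

Convert frequency to wavelength (c = 299792458 m/s):
λ₀ = c/f₀ = 299792458/8.269e+19 = 3.6254983e-12 m = 3.6255 pm

Calculate Compton shift:
Δλ = λ_C(1 - cos(91°)) = 2.4687 pm

Final wavelength:
λ' = λ₀ + Δλ = 3.6255 + 2.4687 = 6.0942 pm

Final frequency:
f' = c/λ' = 299792458/6.0941535e-12 = 4.9193453e+19 Hz

Frequency shift (decrease):
Δf = f₀ - f' = 8.269e+19 - 4.9193453e+19 = 3.350e+19 Hz

(Intermediate values are shown rounded; full precision is carried through to the final answer.)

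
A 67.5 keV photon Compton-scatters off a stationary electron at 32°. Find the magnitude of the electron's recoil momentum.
1.9703e-23 kg·m/s

The electron is initially at rest, so by conservation of momentum:
p⃗_e = p⃗₀ − p⃗'  (incident photon momentum minus scattered photon momentum)

Photon momentum magnitudes (p = h/λ = E/c):
λ₀ = hc/E₀ = 18.3680 pm → p₀ = h/λ₀ = 3.6074e-23 kg·m/s
Δλ = λ_C(1 − cos 32°) = 0.3687 pm
λ' = 18.7367 pm → p' = h/λ' = 3.5364e-23 kg·m/s

The scattered photon makes angle θ = 32° with the incident direction, so by the law of cosines:
|p⃗_e|² = p₀² + p'² − 2p₀p'cos θ
|p⃗_e|² = (3.6074e-23)² + (3.5364e-23)² − 2·3.6074e-23·3.5364e-23·cos(32°)
|p⃗_e| = 1.9703e-23 kg·m/s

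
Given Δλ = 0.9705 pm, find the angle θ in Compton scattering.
53.13°

From the Compton formula Δλ = λ_C(1 - cos θ), we can solve for θ:

cos θ = 1 - Δλ/λ_C

Given:
- Δλ = 0.9705 pm
- λ_C = h/(m_e·c) ≈ 2.42631024 pm

cos θ = 1 - 0.9705/2.42631024
cos θ = 1 - 0.399990
cos θ = 0.600010

θ = arccos(0.600010)
θ = 53.13°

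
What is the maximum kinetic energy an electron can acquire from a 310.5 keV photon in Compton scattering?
170.3363 keV

Maximum energy transfer occurs at θ = 180° (backscattering).

Initial photon: E₀ = 310.5 keV → λ₀ = 3.9930 pm

Maximum Compton shift (at 180°):
Δλ_max = 2λ_C = 2 × 2.4263 = 4.8526 pm

Final wavelength:
λ' = 3.9930 + 4.8526 = 8.8457 pm

Minimum photon energy (maximum energy to electron):
E'_min = hc/λ' = 140.1637 keV

Maximum electron kinetic energy:
K_max = E₀ - E'_min = 310.5000 - 140.1637 = 170.3363 keV

(Intermediate values are shown rounded; full precision is carried through to the final answer.)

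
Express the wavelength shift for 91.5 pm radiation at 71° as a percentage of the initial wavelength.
1.7884%

Calculate the Compton shift:
Δλ = λ_C(1 - cos(71°))
Δλ = 2.4263 × (1 - cos(71°))
Δλ = 2.4263 × 0.6744
Δλ = 1.6364 pm

Percentage change:
(Δλ/λ₀) × 100 = (1.6364/91.5) × 100
= 1.7884%

(Intermediate values are shown rounded; full precision is carried through to the final answer.)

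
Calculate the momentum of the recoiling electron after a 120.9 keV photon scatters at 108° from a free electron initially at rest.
9.2621e-23 kg·m/s

The electron is initially at rest, so by conservation of momentum:
p⃗_e = p⃗₀ − p⃗'  (incident photon momentum minus scattered photon momentum)

Photon momentum magnitudes (p = h/λ = E/c):
λ₀ = hc/E₀ = 10.2551 pm → p₀ = h/λ₀ = 6.4612e-23 kg·m/s
Δλ = λ_C(1 − cos 108°) = 3.1761 pm
λ' = 13.4312 pm → p' = h/λ' = 4.9333e-23 kg·m/s

The scattered photon makes angle θ = 108° with the incident direction, so by the law of cosines:
|p⃗_e|² = p₀² + p'² − 2p₀p'cos θ
|p⃗_e|² = (6.4612e-23)² + (4.9333e-23)² − 2·6.4612e-23·4.9333e-23·cos(108°)
|p⃗_e| = 9.2621e-23 kg·m/s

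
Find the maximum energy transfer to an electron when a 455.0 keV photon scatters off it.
291.3795 keV

Maximum energy transfer occurs at θ = 180° (backscattering).

Initial photon: E₀ = 455.0 keV → λ₀ = 2.7249 pm

Maximum Compton shift (at 180°):
Δλ_max = 2λ_C = 2 × 2.4263 = 4.8526 pm

Final wavelength:
λ' = 2.7249 + 4.8526 = 7.5775 pm

Minimum photon energy (maximum energy to electron):
E'_min = hc/λ' = 163.6205 keV

Maximum electron kinetic energy:
K_max = E₀ - E'_min = 455.0000 - 163.6205 = 291.3795 keV

(Intermediate values are shown rounded; full precision is carried through to the final answer.)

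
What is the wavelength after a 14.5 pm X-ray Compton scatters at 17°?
14.6060 pm

Using the Compton scattering formula:
λ' = λ + Δλ = λ + λ_C(1 - cos θ)

Given:
- Initial wavelength λ = 14.5 pm
- Scattering angle θ = 17°
- Compton wavelength λ_C ≈ 2.4263 pm

Calculate the shift:
Δλ = 2.4263 × (1 - cos(17°))
Δλ = 2.4263 × 0.0437
Δλ = 0.1060 pm

Final wavelength:
λ' = 14.5 + 0.1060 = 14.6060 pm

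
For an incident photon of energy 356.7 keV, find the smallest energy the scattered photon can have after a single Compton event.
148.8676 keV (at θ = 180°)

The scattered photon has minimum energy when its wavelength is maximum, i.e., when the Compton shift Δλ = λ_C(1 − cos θ) is maximum. This occurs at θ = 180° (backscattering), giving Δλ_max = 2λ_C = 4.8526 pm.

Initial wavelength: λ₀ = hc/E₀ = 3.4759 pm
Maximum final wavelength: λ'_max = λ₀ + 2λ_C = 3.4759 + 4.8526 = 8.3285 pm
Minimum final energy: E'_min = hc/λ'_max = 148.8676 keV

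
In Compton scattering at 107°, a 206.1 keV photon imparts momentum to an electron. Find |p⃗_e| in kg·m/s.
1.4845e-22 kg·m/s

The electron is initially at rest, so by conservation of momentum:
p⃗_e = p⃗₀ − p⃗'  (incident photon momentum minus scattered photon momentum)

Photon momentum magnitudes (p = h/λ = E/c):
λ₀ = hc/E₀ = 6.0157 pm → p₀ = h/λ₀ = 1.1015e-22 kg·m/s
Δλ = λ_C(1 − cos 107°) = 3.1357 pm
λ' = 9.1514 pm → p' = h/λ' = 7.2405e-23 kg·m/s

The scattered photon makes angle θ = 107° with the incident direction, so by the law of cosines:
|p⃗_e|² = p₀² + p'² − 2p₀p'cos θ
|p⃗_e|² = (1.1015e-22)² + (7.2405e-23)² − 2·1.1015e-22·7.2405e-23·cos(107°)
|p⃗_e| = 1.4845e-22 kg·m/s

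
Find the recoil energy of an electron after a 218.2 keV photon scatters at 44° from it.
23.3514 keV

By energy conservation: K_e = E_initial - E_final

First find the scattered photon energy:
Initial wavelength: λ = hc/E = 5.6821 pm
Compton shift: Δλ = λ_C(1 - cos(44°)) = 0.6810 pm
Final wavelength: λ' = 5.6821 + 0.6810 = 6.3631 pm
Final photon energy: E' = hc/λ' = 194.8486 keV

Electron kinetic energy:
K_e = E - E' = 218.2000 - 194.8486 = 23.3514 keV

(Intermediate values are shown rounded; full precision is carried through to the final answer.)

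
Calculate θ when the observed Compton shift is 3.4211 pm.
114.20°

From the Compton formula Δλ = λ_C(1 - cos θ), we can solve for θ:

cos θ = 1 - Δλ/λ_C

Given:
- Δλ = 3.4211 pm
- λ_C = h/(m_e·c) ≈ 2.42631024 pm

cos θ = 1 - 3.4211/2.42631024
cos θ = 1 - 1.410001
cos θ = -0.410001

θ = arccos(-0.410001)
θ = 114.20°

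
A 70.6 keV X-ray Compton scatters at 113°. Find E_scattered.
59.2210 keV

First convert energy to wavelength:
λ = hc/E, with hc ≈ 1239.842 keV·pm (i.e. 1239.842 eV·nm)

For E = 70.6 keV = 70600 eV:
λ = 1239.842 keV·pm / 70.6 keV
λ = 17.5615 pm

Calculate the Compton shift:
Δλ = λ_C(1 - cos(113°)) = 2.4263 × 1.3907
Δλ = 3.3743 pm

Final wavelength:
λ' = 17.5615 + 3.3743 = 20.9358 pm

Final energy:
E' = hc/λ' = 1239.842 / 20.9358 = 59.2210 keV

(Intermediate values are shown rounded; full precision is carried through to the final answer.)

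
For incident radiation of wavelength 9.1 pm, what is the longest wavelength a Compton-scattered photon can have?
13.9526 pm (at θ = 180°)

The Compton shift is Δλ = λ_C(1 − cos θ).

Since cos θ ranges from −1 to 1, the factor (1 − cos θ) ranges from 0 to 2; the maximum shift occurs at θ = 180° (backscattering):
Δλ_max = 2λ_C = 2 × 2.4263 pm = 4.8526 pm

Maximum scattered wavelength:
λ'_max = λ₀ + Δλ_max = 9.1 + 4.8526 = 13.9526 pm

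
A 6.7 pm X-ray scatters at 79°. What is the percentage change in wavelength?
29.3037%

Calculate the Compton shift:
Δλ = λ_C(1 - cos(79°))
Δλ = 2.4263 × (1 - cos(79°))
Δλ = 2.4263 × 0.8092
Δλ = 1.9633 pm

Percentage change:
(Δλ/λ₀) × 100 = (1.9633/6.7) × 100
= 29.3037%

(Intermediate values are shown rounded; full precision is carried through to the final answer.)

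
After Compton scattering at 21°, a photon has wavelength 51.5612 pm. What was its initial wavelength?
51.4000 pm

From λ' = λ + Δλ, we have λ = λ' - Δλ

First calculate the Compton shift:
Δλ = λ_C(1 - cos θ)
Δλ = 2.4263 × (1 - cos(21°))
Δλ = 2.4263 × 0.0664
Δλ = 0.1612 pm

Initial wavelength:
λ = λ' - Δλ
λ = 51.5612 - 0.1612
λ = 51.4000 pm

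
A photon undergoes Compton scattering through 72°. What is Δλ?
1.6765 pm

Using the Compton scattering formula:
Δλ = λ_C(1 - cos θ)

where λ_C = h/(m_e·c) ≈ 2.4263 pm is the Compton wavelength of an electron.

For θ = 72°:
cos(72°) = 0.3090
1 - cos(72°) = 0.6910

Δλ = 2.4263 × 0.6910
Δλ = 1.6765 pm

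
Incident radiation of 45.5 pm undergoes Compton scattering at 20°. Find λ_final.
45.6463 pm

Using the Compton scattering formula:
λ' = λ + Δλ = λ + λ_C(1 - cos θ)

Given:
- Initial wavelength λ = 45.5 pm
- Scattering angle θ = 20°
- Compton wavelength λ_C ≈ 2.4263 pm

Calculate the shift:
Δλ = 2.4263 × (1 - cos(20°))
Δλ = 2.4263 × 0.0603
Δλ = 0.1463 pm

Final wavelength:
λ' = 45.5 + 0.1463 = 45.6463 pm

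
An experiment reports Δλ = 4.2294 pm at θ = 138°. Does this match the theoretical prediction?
Yes, consistent

Calculate the expected shift for θ = 138°:

Δλ_expected = λ_C(1 - cos(138°))
Δλ_expected = 2.4263 × (1 - cos(138°))
Δλ_expected = 2.4263 × 1.7431
Δλ_expected = 4.2294 pm

Given shift: 4.2294 pm
Expected shift: 4.2294 pm
Difference: 0.0000 pm

The values match. This is consistent with Compton scattering at the stated angle.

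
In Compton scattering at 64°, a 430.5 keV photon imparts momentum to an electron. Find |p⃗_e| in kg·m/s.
2.1406e-22 kg·m/s

The electron is initially at rest, so by conservation of momentum:
p⃗_e = p⃗₀ − p⃗'  (incident photon momentum minus scattered photon momentum)

Photon momentum magnitudes (p = h/λ = E/c):
λ₀ = hc/E₀ = 2.8800 pm → p₀ = h/λ₀ = 2.3007e-22 kg·m/s
Δλ = λ_C(1 − cos 64°) = 1.3627 pm
λ' = 4.2427 pm → p' = h/λ' = 1.5618e-22 kg·m/s

The scattered photon makes angle θ = 64° with the incident direction, so by the law of cosines:
|p⃗_e|² = p₀² + p'² − 2p₀p'cos θ
|p⃗_e|² = (2.3007e-22)² + (1.5618e-22)² − 2·2.3007e-22·1.5618e-22·cos(64°)
|p⃗_e| = 2.1406e-22 kg·m/s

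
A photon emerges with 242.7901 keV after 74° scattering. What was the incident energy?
370.2001 keV

Convert final energy to wavelength (hc ≈ 1239.842 keV·pm):
λ' = hc/E' = 1239.842 / 242.7901 = 5.1066 pm

Calculate the Compton shift:
Δλ = λ_C(1 - cos(74°))
Δλ = 2.4263 × (1 - cos(74°))
Δλ = 1.7575 pm

Initial wavelength:
λ = λ' - Δλ = 5.1066 - 1.7575 = 3.3491 pm

Initial energy:
E = hc/λ = 1239.842 / 3.3491 = 370.2001 keV

(Intermediate values are shown rounded; full precision is carried through to the final answer.)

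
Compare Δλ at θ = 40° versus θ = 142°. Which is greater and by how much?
142° produces the larger shift by a factor of 7.643

Calculate both shifts using Δλ = λ_C(1 - cos θ):

For θ₁ = 40°:
Δλ₁ = 2.4263 × (1 - cos(40°))
Δλ₁ = 2.4263 × 0.2340
Δλ₁ = 0.5676 pm

For θ₂ = 142°:
Δλ₂ = 2.4263 × (1 - cos(142°))
Δλ₂ = 2.4263 × 1.7880
Δλ₂ = 4.3383 pm

The 142° angle produces the larger shift.
Ratio: 4.3383/0.5676 = 7.643

(Intermediate values are shown rounded; full precision is carried through to the final answer.)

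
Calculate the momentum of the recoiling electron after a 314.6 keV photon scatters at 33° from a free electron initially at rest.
9.2345e-23 kg·m/s

The electron is initially at rest, so by conservation of momentum:
p⃗_e = p⃗₀ − p⃗'  (incident photon momentum minus scattered photon momentum)

Photon momentum magnitudes (p = h/λ = E/c):
λ₀ = hc/E₀ = 3.9410 pm → p₀ = h/λ₀ = 1.6813e-22 kg·m/s
Δλ = λ_C(1 − cos 33°) = 0.3914 pm
λ' = 4.3324 pm → p' = h/λ' = 1.5294e-22 kg·m/s

The scattered photon makes angle θ = 33° with the incident direction, so by the law of cosines:
|p⃗_e|² = p₀² + p'² − 2p₀p'cos θ
|p⃗_e|² = (1.6813e-22)² + (1.5294e-22)² − 2·1.6813e-22·1.5294e-22·cos(33°)
|p⃗_e| = 9.2345e-23 kg·m/s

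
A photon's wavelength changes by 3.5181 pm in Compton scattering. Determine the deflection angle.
116.74°

From the Compton formula Δλ = λ_C(1 - cos θ), we can solve for θ:

cos θ = 1 - Δλ/λ_C

Given:
- Δλ = 3.5181 pm
- λ_C = h/(m_e·c) ≈ 2.42631024 pm

cos θ = 1 - 3.5181/2.42631024
cos θ = 1 - 1.449979
cos θ = -0.449979

θ = arccos(-0.449979)
θ = 116.74°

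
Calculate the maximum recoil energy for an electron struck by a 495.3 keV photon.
326.7478 keV

Maximum energy transfer occurs at θ = 180° (backscattering).

Initial photon: E₀ = 495.3 keV → λ₀ = 2.5032 pm

Maximum Compton shift (at 180°):
Δλ_max = 2λ_C = 2 × 2.4263 = 4.8526 pm

Final wavelength:
λ' = 2.5032 + 4.8526 = 7.3558 pm

Minimum photon energy (maximum energy to electron):
E'_min = hc/λ' = 168.5522 keV

Maximum electron kinetic energy:
K_max = E₀ - E'_min = 495.3000 - 168.5522 = 326.7478 keV

(Intermediate values are shown rounded; full precision is carried through to the final answer.)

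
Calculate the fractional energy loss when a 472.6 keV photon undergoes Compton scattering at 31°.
0.1167 (or 11.67%)

Calculate initial and final photon energies:

Initial: E₀ = 472.6 keV → λ₀ = 2.6234 pm
Compton shift: Δλ = 0.3466 pm
Final wavelength: λ' = 2.9700 pm
Final energy: E' = 417.4545 keV

Fractional energy loss:
(E₀ - E')/E₀ = (472.6000 - 417.4545)/472.6000
= 55.1455/472.6000
= 0.1167
= 11.67%

(Intermediate values are shown rounded; full precision is carried through to the final answer.)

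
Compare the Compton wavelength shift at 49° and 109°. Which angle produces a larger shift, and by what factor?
109° produces the larger shift by a factor of 3.854

Calculate both shifts using Δλ = λ_C(1 - cos θ):

For θ₁ = 49°:
Δλ₁ = 2.4263 × (1 - cos(49°))
Δλ₁ = 2.4263 × 0.3439
Δλ₁ = 0.8345 pm

For θ₂ = 109°:
Δλ₂ = 2.4263 × (1 - cos(109°))
Δλ₂ = 2.4263 × 1.3256
Δλ₂ = 3.2162 pm

The 109° angle produces the larger shift.
Ratio: 3.2162/0.8345 = 3.854

(Intermediate values are shown rounded; full precision is carried through to the final answer.)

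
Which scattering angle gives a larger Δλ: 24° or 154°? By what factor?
154° produces the larger shift by a factor of 21.963

Calculate both shifts using Δλ = λ_C(1 - cos θ):

For θ₁ = 24°:
Δλ₁ = 2.4263 × (1 - cos(24°))
Δλ₁ = 2.4263 × 0.0865
Δλ₁ = 0.2098 pm

For θ₂ = 154°:
Δλ₂ = 2.4263 × (1 - cos(154°))
Δλ₂ = 2.4263 × 1.8988
Δλ₂ = 4.6071 pm

The 154° angle produces the larger shift.
Ratio: 4.6071/0.2098 = 21.963

(Intermediate values are shown rounded; full precision is carried through to the final answer.)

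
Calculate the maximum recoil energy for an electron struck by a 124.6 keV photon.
40.8450 keV

Maximum energy transfer occurs at θ = 180° (backscattering).

Initial photon: E₀ = 124.6 keV → λ₀ = 9.9506 pm

Maximum Compton shift (at 180°):
Δλ_max = 2λ_C = 2 × 2.4263 = 4.8526 pm

Final wavelength:
λ' = 9.9506 + 4.8526 = 14.8032 pm

Minimum photon energy (maximum energy to electron):
E'_min = hc/λ' = 83.7550 keV

Maximum electron kinetic energy:
K_max = E₀ - E'_min = 124.6000 - 83.7550 = 40.8450 keV

(Intermediate values are shown rounded; full precision is carried through to the final answer.)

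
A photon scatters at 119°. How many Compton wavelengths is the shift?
1.4848 λ_C

The Compton shift formula is:
Δλ = λ_C(1 - cos θ)

Dividing both sides by λ_C:
Δλ/λ_C = 1 - cos θ

For θ = 119°:
Δλ/λ_C = 1 - cos(119°)
Δλ/λ_C = 1 - -0.4848
Δλ/λ_C = 1.4848

This means the shift is 1.4848 × λ_C = 3.6026 pm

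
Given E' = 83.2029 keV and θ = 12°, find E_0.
83.5000 keV

Convert final energy to wavelength (hc ≈ 1239.842 keV·pm):
λ' = hc/E' = 1239.842 / 83.2029 = 14.9014 pm

Calculate the Compton shift:
Δλ = λ_C(1 - cos(12°))
Δλ = 2.4263 × (1 - cos(12°))
Δλ = 0.0530 pm

Initial wavelength:
λ = λ' - Δλ = 14.9014 - 0.0530 = 14.8484 pm

Initial energy:
E = hc/λ = 1239.842 / 14.8484 = 83.5000 keV

(Intermediate values are shown rounded; full precision is carried through to the final answer.)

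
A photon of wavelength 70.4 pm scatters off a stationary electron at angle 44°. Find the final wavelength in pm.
71.0810 pm

Using the Compton scattering formula:
λ' = λ + Δλ = λ + λ_C(1 - cos θ)

Given:
- Initial wavelength λ = 70.4 pm
- Scattering angle θ = 44°
- Compton wavelength λ_C ≈ 2.4263 pm

Calculate the shift:
Δλ = 2.4263 × (1 - cos(44°))
Δλ = 2.4263 × 0.2807
Δλ = 0.6810 pm

Final wavelength:
λ' = 70.4 + 0.6810 = 71.0810 pm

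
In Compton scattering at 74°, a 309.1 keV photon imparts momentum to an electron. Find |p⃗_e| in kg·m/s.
1.7327e-22 kg·m/s

The electron is initially at rest, so by conservation of momentum:
p⃗_e = p⃗₀ − p⃗'  (incident photon momentum minus scattered photon momentum)

Photon momentum magnitudes (p = h/λ = E/c):
λ₀ = hc/E₀ = 4.0111 pm → p₀ = h/λ₀ = 1.6519e-22 kg·m/s
Δλ = λ_C(1 − cos 74°) = 1.7575 pm
λ' = 5.7687 pm → p' = h/λ' = 1.1486e-22 kg·m/s

The scattered photon makes angle θ = 74° with the incident direction, so by the law of cosines:
|p⃗_e|² = p₀² + p'² − 2p₀p'cos θ
|p⃗_e|² = (1.6519e-22)² + (1.1486e-22)² − 2·1.6519e-22·1.1486e-22·cos(74°)
|p⃗_e| = 1.7327e-22 kg·m/s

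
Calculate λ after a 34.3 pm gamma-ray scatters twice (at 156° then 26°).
39.1884 pm

Apply Compton shift twice:

First scattering at θ₁ = 156°:
Δλ₁ = λ_C(1 - cos(156°))
Δλ₁ = 2.4263 × 1.9135
Δλ₁ = 4.6429 pm

After first scattering:
λ₁ = 34.3 + 4.6429 = 38.9429 pm

Second scattering at θ₂ = 26°:
Δλ₂ = λ_C(1 - cos(26°))
Δλ₂ = 2.4263 × 0.1012
Δλ₂ = 0.2456 pm

Final wavelength:
λ₂ = 38.9429 + 0.2456 = 39.1884 pm

Total shift: Δλ_total = 4.6429 + 0.2456 = 4.8884 pm

(Intermediate values are shown rounded; full precision is carried through to the final answer.)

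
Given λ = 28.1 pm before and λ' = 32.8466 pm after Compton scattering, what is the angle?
163.00°

First find the wavelength shift:
Δλ = λ' - λ = 32.8466 - 28.1 = 4.7466 pm

Using Δλ = λ_C(1 - cos θ), with λ_C = h/(m_e·c) ≈ 2.42631024 pm:
cos θ = 1 - Δλ/λ_C
cos θ = 1 - 4.7466/2.42631024
cos θ = -0.956304

θ = arccos(-0.956304)
θ = 163.00°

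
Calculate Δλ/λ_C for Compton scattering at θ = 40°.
0.2340 λ_C

The Compton shift formula is:
Δλ = λ_C(1 - cos θ)

Dividing both sides by λ_C:
Δλ/λ_C = 1 - cos θ

For θ = 40°:
Δλ/λ_C = 1 - cos(40°)
Δλ/λ_C = 1 - 0.7660
Δλ/λ_C = 0.2340

This means the shift is 0.2340 × λ_C = 0.5676 pm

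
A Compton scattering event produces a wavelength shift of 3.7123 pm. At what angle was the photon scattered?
122.01°

From the Compton formula Δλ = λ_C(1 - cos θ), we can solve for θ:

cos θ = 1 - Δλ/λ_C

Given:
- Δλ = 3.7123 pm
- λ_C = h/(m_e·c) ≈ 2.42631024 pm

cos θ = 1 - 3.7123/2.42631024
cos θ = 1 - 1.530019
cos θ = -0.530019

θ = arccos(-0.530019)
θ = 122.01°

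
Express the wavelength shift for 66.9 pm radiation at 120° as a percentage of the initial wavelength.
5.4402%

Calculate the Compton shift:
Δλ = λ_C(1 - cos(120°))
Δλ = 2.4263 × (1 - cos(120°))
Δλ = 2.4263 × 1.5000
Δλ = 3.6395 pm

Percentage change:
(Δλ/λ₀) × 100 = (3.6395/66.9) × 100
= 5.4402%

(Intermediate values are shown rounded; full precision is carried through to the final answer.)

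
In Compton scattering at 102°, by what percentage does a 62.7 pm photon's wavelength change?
4.6743%

Calculate the Compton shift:
Δλ = λ_C(1 - cos(102°))
Δλ = 2.4263 × (1 - cos(102°))
Δλ = 2.4263 × 1.2079
Δλ = 2.9308 pm

Percentage change:
(Δλ/λ₀) × 100 = (2.9308/62.7) × 100
= 4.6743%

(Intermediate values are shown rounded; full precision is carried through to the final answer.)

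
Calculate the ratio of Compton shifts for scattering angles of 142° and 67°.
142° produces the larger shift by a factor of 2.935

Calculate both shifts using Δλ = λ_C(1 - cos θ):

For θ₁ = 67°:
Δλ₁ = 2.4263 × (1 - cos(67°))
Δλ₁ = 2.4263 × 0.6093
Δλ₁ = 1.4783 pm

For θ₂ = 142°:
Δλ₂ = 2.4263 × (1 - cos(142°))
Δλ₂ = 2.4263 × 1.7880
Δλ₂ = 4.3383 pm

The 142° angle produces the larger shift.
Ratio: 4.3383/1.4783 = 2.935

(Intermediate values are shown rounded; full precision is carried through to the final answer.)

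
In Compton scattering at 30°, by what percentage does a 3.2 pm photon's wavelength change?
10.1582%

Calculate the Compton shift:
Δλ = λ_C(1 - cos(30°))
Δλ = 2.4263 × (1 - cos(30°))
Δλ = 2.4263 × 0.1340
Δλ = 0.3251 pm

Percentage change:
(Δλ/λ₀) × 100 = (0.3251/3.2) × 100
= 10.1582%

(Intermediate values are shown rounded; full precision is carried through to the final answer.)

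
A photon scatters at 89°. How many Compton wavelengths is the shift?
0.9825 λ_C

The Compton shift formula is:
Δλ = λ_C(1 - cos θ)

Dividing both sides by λ_C:
Δλ/λ_C = 1 - cos θ

For θ = 89°:
Δλ/λ_C = 1 - cos(89°)
Δλ/λ_C = 1 - 0.0175
Δλ/λ_C = 0.9825

This means the shift is 0.9825 × λ_C = 2.3840 pm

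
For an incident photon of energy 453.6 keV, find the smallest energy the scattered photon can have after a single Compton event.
163.4391 keV (at θ = 180°)

The scattered photon has minimum energy when its wavelength is maximum, i.e., when the Compton shift Δλ = λ_C(1 − cos θ) is maximum. This occurs at θ = 180° (backscattering), giving Δλ_max = 2λ_C = 4.8526 pm.

Initial wavelength: λ₀ = hc/E₀ = 2.7333 pm
Maximum final wavelength: λ'_max = λ₀ + 2λ_C = 2.7333 + 4.8526 = 7.5860 pm
Minimum final energy: E'_min = hc/λ'_max = 163.4391 keV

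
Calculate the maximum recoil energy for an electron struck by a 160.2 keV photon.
61.7370 keV

Maximum energy transfer occurs at θ = 180° (backscattering).

Initial photon: E₀ = 160.2 keV → λ₀ = 7.7393 pm

Maximum Compton shift (at 180°):
Δλ_max = 2λ_C = 2 × 2.4263 = 4.8526 pm

Final wavelength:
λ' = 7.7393 + 4.8526 = 12.5920 pm

Minimum photon energy (maximum energy to electron):
E'_min = hc/λ' = 98.4630 keV

Maximum electron kinetic energy:
K_max = E₀ - E'_min = 160.2000 - 98.4630 = 61.7370 keV

(Intermediate values are shown rounded; full precision is carried through to the final answer.)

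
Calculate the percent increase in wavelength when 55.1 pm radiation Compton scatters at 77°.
3.4129%

Calculate the Compton shift:
Δλ = λ_C(1 - cos(77°))
Δλ = 2.4263 × (1 - cos(77°))
Δλ = 2.4263 × 0.7750
Δλ = 1.8805 pm

Percentage change:
(Δλ/λ₀) × 100 = (1.8805/55.1) × 100
= 3.4129%

(Intermediate values are shown rounded; full precision is carried through to the final answer.)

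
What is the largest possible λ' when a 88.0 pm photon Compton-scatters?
92.8526 pm (at θ = 180°)

The Compton shift is Δλ = λ_C(1 − cos θ).

Since cos θ ranges from −1 to 1, the factor (1 − cos θ) ranges from 0 to 2; the maximum shift occurs at θ = 180° (backscattering):
Δλ_max = 2λ_C = 2 × 2.4263 pm = 4.8526 pm

Maximum scattered wavelength:
λ'_max = λ₀ + Δλ_max = 88.0 + 4.8526 = 92.8526 pm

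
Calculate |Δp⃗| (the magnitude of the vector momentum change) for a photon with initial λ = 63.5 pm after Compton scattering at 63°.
1.0794e-23 kg·m/s

Photon momentum magnitude is p = h/λ.

Initial momentum:
p₀ = h/λ = 6.6261e-34/6.3500e-11 = 1.0435e-23 kg·m/s

After scattering:
λ' = λ + Δλ = 63.5 + 1.3248 = 64.8248 pm
p' = h/λ' = 6.6261e-34/6.4825e-11 = 1.0222e-23 kg·m/s

Momentum is a vector; the scattered photon's direction makes angle θ = 63° with the incident direction. The magnitude of the vector change Δp⃗ = p⃗₀ − p⃗' is found from the law of cosines:
|Δp⃗|² = p₀² + p'² − 2p₀p'cos θ
|Δp⃗|² = (1.0435e-23)² + (1.0222e-23)² − 2·1.0435e-23·1.0222e-23·cos(63°)
|Δp⃗| = 1.0794e-23 kg·m/s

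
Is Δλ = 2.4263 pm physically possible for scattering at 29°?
No, inconsistent

Calculate the expected shift for θ = 29°:

Δλ_expected = λ_C(1 - cos(29°))
Δλ_expected = 2.4263 × (1 - cos(29°))
Δλ_expected = 2.4263 × 0.1254
Δλ_expected = 0.3042 pm

Given shift: 2.4263 pm
Expected shift: 0.3042 pm
Difference: 2.1221 pm

The values do not match. The given shift corresponds to θ ≈ 90.0°, not 29°.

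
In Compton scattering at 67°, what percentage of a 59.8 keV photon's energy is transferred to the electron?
0.0666 (or 6.66%)

Calculate initial and final photon energies:

Initial: E₀ = 59.8 keV → λ₀ = 20.7331 pm
Compton shift: Δλ = 1.4783 pm
Final wavelength: λ' = 22.2114 pm
Final energy: E' = 55.8200 keV

Fractional energy loss:
(E₀ - E')/E₀ = (59.8000 - 55.8200)/59.8000
= 3.9800/59.8000
= 0.0666
= 6.66%

(Intermediate values are shown rounded; full precision is carried through to the final answer.)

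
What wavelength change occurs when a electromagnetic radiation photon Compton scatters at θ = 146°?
4.4378 pm

Using the Compton scattering formula:
Δλ = λ_C(1 - cos θ)

where λ_C = h/(m_e·c) ≈ 2.4263 pm is the Compton wavelength of an electron.

For θ = 146°:
cos(146°) = -0.8290
1 - cos(146°) = 1.8290

Δλ = 2.4263 × 1.8290
Δλ = 4.4378 pm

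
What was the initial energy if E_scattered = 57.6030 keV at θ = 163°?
73.8999 keV

Convert final energy to wavelength (hc ≈ 1239.842 keV·pm):
λ' = hc/E' = 1239.842 / 57.6030 = 21.5239 pm

Calculate the Compton shift:
Δλ = λ_C(1 - cos(163°))
Δλ = 2.4263 × (1 - cos(163°))
Δλ = 4.7466 pm

Initial wavelength:
λ = λ' - Δλ = 21.5239 - 4.7466 = 16.7773 pm

Initial energy:
E = hc/λ = 1239.842 / 16.7773 = 73.8999 keV

(Intermediate values are shown rounded; full precision is carried through to the final answer.)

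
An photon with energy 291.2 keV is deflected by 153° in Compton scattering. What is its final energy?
140.1606 keV

First convert energy to wavelength:
λ = hc/E, with hc ≈ 1239.842 keV·pm (i.e. 1239.842 eV·nm)

For E = 291.2 keV = 291200 eV:
λ = 1239.842 keV·pm / 291.2 keV
λ = 4.2577 pm

Calculate the Compton shift:
Δλ = λ_C(1 - cos(153°)) = 2.4263 × 1.8910
Δλ = 4.5882 pm

Final wavelength:
λ' = 4.2577 + 4.5882 = 8.8459 pm

Final energy:
E' = hc/λ' = 1239.842 / 8.8459 = 140.1606 keV

(Intermediate values are shown rounded; full precision is carried through to the final answer.)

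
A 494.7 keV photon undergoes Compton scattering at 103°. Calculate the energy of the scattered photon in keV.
226.3162 keV

First convert energy to wavelength:
λ = hc/E, with hc ≈ 1239.842 keV·pm (i.e. 1239.842 eV·nm)

For E = 494.7 keV = 494700 eV:
λ = 1239.842 keV·pm / 494.7 keV
λ = 2.5063 pm

Calculate the Compton shift:
Δλ = λ_C(1 - cos(103°)) = 2.4263 × 1.2250
Δλ = 2.9721 pm

Final wavelength:
λ' = 2.5063 + 2.9721 = 5.4784 pm

Final energy:
E' = hc/λ' = 1239.842 / 5.4784 = 226.3162 keV

(Intermediate values are shown rounded; full precision is carried through to the final answer.)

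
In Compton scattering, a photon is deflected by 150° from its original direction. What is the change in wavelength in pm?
4.5276 pm

Using the Compton scattering formula:
Δλ = λ_C(1 - cos θ)

where λ_C = h/(m_e·c) ≈ 2.4263 pm is the Compton wavelength of an electron.

For θ = 150°:
cos(150°) = -0.8660
1 - cos(150°) = 1.8660

Δλ = 2.4263 × 1.8660
Δλ = 4.5276 pm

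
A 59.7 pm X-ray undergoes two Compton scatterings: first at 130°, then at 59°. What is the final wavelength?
64.8626 pm

Apply Compton shift twice:

First scattering at θ₁ = 130°:
Δλ₁ = λ_C(1 - cos(130°))
Δλ₁ = 2.4263 × 1.6428
Δλ₁ = 3.9859 pm

After first scattering:
λ₁ = 59.7 + 3.9859 = 63.6859 pm

Second scattering at θ₂ = 59°:
Δλ₂ = λ_C(1 - cos(59°))
Δλ₂ = 2.4263 × 0.4850
Δλ₂ = 1.1767 pm

Final wavelength:
λ₂ = 63.6859 + 1.1767 = 64.8626 pm

Total shift: Δλ_total = 3.9859 + 1.1767 = 5.1626 pm

(Intermediate values are shown rounded; full precision is carried through to the final answer.)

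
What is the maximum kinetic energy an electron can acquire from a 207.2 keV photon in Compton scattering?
92.7856 keV

Maximum energy transfer occurs at θ = 180° (backscattering).

Initial photon: E₀ = 207.2 keV → λ₀ = 5.9838 pm

Maximum Compton shift (at 180°):
Δλ_max = 2λ_C = 2 × 2.4263 = 4.8526 pm

Final wavelength:
λ' = 5.9838 + 4.8526 = 10.8364 pm

Minimum photon energy (maximum energy to electron):
E'_min = hc/λ' = 114.4144 keV

Maximum electron kinetic energy:
K_max = E₀ - E'_min = 207.2000 - 114.4144 = 92.7856 keV

(Intermediate values are shown rounded; full precision is carried through to the final answer.)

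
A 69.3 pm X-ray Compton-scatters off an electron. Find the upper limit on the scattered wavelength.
74.1526 pm (at θ = 180°)

The Compton shift is Δλ = λ_C(1 − cos θ).

Since cos θ ranges from −1 to 1, the factor (1 − cos θ) ranges from 0 to 2; the maximum shift occurs at θ = 180° (backscattering):
Δλ_max = 2λ_C = 2 × 2.4263 pm = 4.8526 pm

Maximum scattered wavelength:
λ'_max = λ₀ + Δλ_max = 69.3 + 4.8526 = 74.1526 pm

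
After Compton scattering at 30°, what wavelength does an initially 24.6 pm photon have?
24.9251 pm

Using the Compton formula: λ' = λ + λ_C(1 − cos θ)

For θ = 30°, cos θ = √3/2 (exact) ≈ 0.8660, so:
1 − cos 30° = 1 − (√3/2) ≈ 0.1340

Δλ = λ_C × 0.1340 = 2.4263 × 0.1340 = 0.3251 pm

λ' = 24.6 + 0.3251 = 24.9251 pm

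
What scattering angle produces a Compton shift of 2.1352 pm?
83.11°

From the Compton formula Δλ = λ_C(1 - cos θ), we can solve for θ:

cos θ = 1 - Δλ/λ_C

Given:
- Δλ = 2.1352 pm
- λ_C = h/(m_e·c) ≈ 2.42631024 pm

cos θ = 1 - 2.1352/2.42631024
cos θ = 1 - 0.880019
cos θ = 0.119981

θ = arccos(0.119981)
θ = 83.11°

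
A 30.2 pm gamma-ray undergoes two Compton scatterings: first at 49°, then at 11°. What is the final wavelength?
31.0791 pm

Apply Compton shift twice:

First scattering at θ₁ = 49°:
Δλ₁ = λ_C(1 - cos(49°))
Δλ₁ = 2.4263 × 0.3439
Δλ₁ = 0.8345 pm

After first scattering:
λ₁ = 30.2 + 0.8345 = 31.0345 pm

Second scattering at θ₂ = 11°:
Δλ₂ = λ_C(1 - cos(11°))
Δλ₂ = 2.4263 × 0.0184
Δλ₂ = 0.0446 pm

Final wavelength:
λ₂ = 31.0345 + 0.0446 = 31.0791 pm

Total shift: Δλ_total = 0.8345 + 0.0446 = 0.8791 pm

(Intermediate values are shown rounded; full precision is carried through to the final answer.)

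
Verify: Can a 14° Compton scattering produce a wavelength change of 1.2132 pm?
No, inconsistent

Calculate the expected shift for θ = 14°:

Δλ_expected = λ_C(1 - cos(14°))
Δλ_expected = 2.4263 × (1 - cos(14°))
Δλ_expected = 2.4263 × 0.0297
Δλ_expected = 0.0721 pm

Given shift: 1.2132 pm
Expected shift: 0.0721 pm
Difference: 1.1411 pm

The values do not match. The given shift corresponds to θ ≈ 60.0°, not 14°.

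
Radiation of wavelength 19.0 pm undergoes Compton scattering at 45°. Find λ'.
19.7106 pm

Using the Compton formula: λ' = λ + λ_C(1 − cos θ)

For θ = 45°, cos θ = √2/2 (exact) ≈ 0.7071, so:
1 − cos 45° = 1 − (√2/2) ≈ 0.2929

Δλ = λ_C × 0.2929 = 2.4263 × 0.2929 = 0.7106 pm

λ' = 19.0 + 0.7106 = 19.7106 pm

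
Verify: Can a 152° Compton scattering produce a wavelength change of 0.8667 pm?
No, inconsistent

Calculate the expected shift for θ = 152°:

Δλ_expected = λ_C(1 - cos(152°))
Δλ_expected = 2.4263 × (1 - cos(152°))
Δλ_expected = 2.4263 × 1.8829
Δλ_expected = 4.5686 pm

Given shift: 0.8667 pm
Expected shift: 4.5686 pm
Difference: 3.7019 pm

The values do not match. The given shift corresponds to θ ≈ 50.0°, not 152°.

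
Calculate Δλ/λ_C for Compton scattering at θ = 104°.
1.2419 λ_C

The Compton shift formula is:
Δλ = λ_C(1 - cos θ)

Dividing both sides by λ_C:
Δλ/λ_C = 1 - cos θ

For θ = 104°:
Δλ/λ_C = 1 - cos(104°)
Δλ/λ_C = 1 - -0.2419
Δλ/λ_C = 1.2419

This means the shift is 1.2419 × λ_C = 3.0133 pm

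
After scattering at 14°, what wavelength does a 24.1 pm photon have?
24.1721 pm

Using the Compton scattering formula:
λ' = λ + Δλ = λ + λ_C(1 - cos θ)

Given:
- Initial wavelength λ = 24.1 pm
- Scattering angle θ = 14°
- Compton wavelength λ_C ≈ 2.4263 pm

Calculate the shift:
Δλ = 2.4263 × (1 - cos(14°))
Δλ = 2.4263 × 0.0297
Δλ = 0.0721 pm

Final wavelength:
λ' = 24.1 + 0.0721 = 24.1721 pm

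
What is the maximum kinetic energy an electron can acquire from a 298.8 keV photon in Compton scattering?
161.0708 keV

Maximum energy transfer occurs at θ = 180° (backscattering).

Initial photon: E₀ = 298.8 keV → λ₀ = 4.1494 pm

Maximum Compton shift (at 180°):
Δλ_max = 2λ_C = 2 × 2.4263 = 4.8526 pm

Final wavelength:
λ' = 4.1494 + 4.8526 = 9.0020 pm

Minimum photon energy (maximum energy to electron):
E'_min = hc/λ' = 137.7292 keV

Maximum electron kinetic energy:
K_max = E₀ - E'_min = 298.8000 - 137.7292 = 161.0708 keV

(Intermediate values are shown rounded; full precision is carried through to the final answer.)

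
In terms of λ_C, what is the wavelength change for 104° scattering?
1.2419 λ_C

The Compton shift formula is:
Δλ = λ_C(1 - cos θ)

Dividing both sides by λ_C:
Δλ/λ_C = 1 - cos θ

For θ = 104°:
Δλ/λ_C = 1 - cos(104°)
Δλ/λ_C = 1 - -0.2419
Δλ/λ_C = 1.2419

This means the shift is 1.2419 × λ_C = 3.0133 pm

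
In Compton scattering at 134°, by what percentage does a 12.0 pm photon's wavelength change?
34.2647%

Calculate the Compton shift:
Δλ = λ_C(1 - cos(134°))
Δλ = 2.4263 × (1 - cos(134°))
Δλ = 2.4263 × 1.6947
Δλ = 4.1118 pm

Percentage change:
(Δλ/λ₀) × 100 = (4.1118/12.0) × 100
= 34.2647%

(Intermediate values are shown rounded; full precision is carried through to the final answer.)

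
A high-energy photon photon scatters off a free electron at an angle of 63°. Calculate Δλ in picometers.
1.3248 pm

Using the Compton scattering formula:
Δλ = λ_C(1 - cos θ)

where λ_C = h/(m_e·c) ≈ 2.4263 pm is the Compton wavelength of an electron.

For θ = 63°:
cos(63°) = 0.4540
1 - cos(63°) = 0.5460

Δλ = 2.4263 × 0.5460
Δλ = 1.3248 pm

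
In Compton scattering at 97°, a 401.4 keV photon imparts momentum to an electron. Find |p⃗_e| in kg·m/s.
2.5492e-22 kg·m/s

The electron is initially at rest, so by conservation of momentum:
p⃗_e = p⃗₀ − p⃗'  (incident photon momentum minus scattered photon momentum)

Photon momentum magnitudes (p = h/λ = E/c):
λ₀ = hc/E₀ = 3.0888 pm → p₀ = h/λ₀ = 2.1452e-22 kg·m/s
Δλ = λ_C(1 − cos 97°) = 2.7220 pm
λ' = 5.8108 pm → p' = h/λ' = 1.1403e-22 kg·m/s

The scattered photon makes angle θ = 97° with the incident direction, so by the law of cosines:
|p⃗_e|² = p₀² + p'² − 2p₀p'cos θ
|p⃗_e|² = (2.1452e-22)² + (1.1403e-22)² − 2·2.1452e-22·1.1403e-22·cos(97°)
|p⃗_e| = 2.5492e-22 kg·m/s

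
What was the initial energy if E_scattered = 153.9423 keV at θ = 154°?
359.7002 keV

Convert final energy to wavelength (hc ≈ 1239.842 keV·pm):
λ' = hc/E' = 1239.842 / 153.9423 = 8.0539 pm

Calculate the Compton shift:
Δλ = λ_C(1 - cos(154°))
Δλ = 2.4263 × (1 - cos(154°))
Δλ = 4.6071 pm

Initial wavelength:
λ = λ' - Δλ = 8.0539 - 4.6071 = 3.4469 pm

Initial energy:
E = hc/λ = 1239.842 / 3.4469 = 359.7002 keV

(Intermediate values are shown rounded; full precision is carried through to the final answer.)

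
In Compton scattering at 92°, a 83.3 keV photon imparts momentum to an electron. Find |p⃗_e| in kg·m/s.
5.9592e-23 kg·m/s

The electron is initially at rest, so by conservation of momentum:
p⃗_e = p⃗₀ − p⃗'  (incident photon momentum minus scattered photon momentum)

Photon momentum magnitudes (p = h/λ = E/c):
λ₀ = hc/E₀ = 14.8841 pm → p₀ = h/λ₀ = 4.4518e-23 kg·m/s
Δλ = λ_C(1 − cos 92°) = 2.5110 pm
λ' = 17.3950 pm → p' = h/λ' = 3.8092e-23 kg·m/s

The scattered photon makes angle θ = 92° with the incident direction, so by the law of cosines:
|p⃗_e|² = p₀² + p'² − 2p₀p'cos θ
|p⃗_e|² = (4.4518e-23)² + (3.8092e-23)² − 2·4.4518e-23·3.8092e-23·cos(92°)
|p⃗_e| = 5.9592e-23 kg·m/s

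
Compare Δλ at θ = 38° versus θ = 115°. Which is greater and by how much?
115° produces the larger shift by a factor of 6.711

Calculate both shifts using Δλ = λ_C(1 - cos θ):

For θ₁ = 38°:
Δλ₁ = 2.4263 × (1 - cos(38°))
Δλ₁ = 2.4263 × 0.2120
Δλ₁ = 0.5144 pm

For θ₂ = 115°:
Δλ₂ = 2.4263 × (1 - cos(115°))
Δλ₂ = 2.4263 × 1.4226
Δλ₂ = 3.4517 pm

The 115° angle produces the larger shift.
Ratio: 3.4517/0.5144 = 6.711

(Intermediate values are shown rounded; full precision is carried through to the final answer.)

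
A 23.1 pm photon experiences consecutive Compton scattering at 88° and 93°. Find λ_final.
27.9949 pm

Apply Compton shift twice:

First scattering at θ₁ = 88°:
Δλ₁ = λ_C(1 - cos(88°))
Δλ₁ = 2.4263 × 0.9651
Δλ₁ = 2.3416 pm

After first scattering:
λ₁ = 23.1 + 2.3416 = 25.4416 pm

Second scattering at θ₂ = 93°:
Δλ₂ = λ_C(1 - cos(93°))
Δλ₂ = 2.4263 × 1.0523
Δλ₂ = 2.5533 pm

Final wavelength:
λ₂ = 25.4416 + 2.5533 = 27.9949 pm

Total shift: Δλ_total = 2.3416 + 2.5533 = 4.8949 pm

(Intermediate values are shown rounded; full precision is carried through to the final answer.)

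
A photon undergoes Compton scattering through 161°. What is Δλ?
4.7204 pm

Using the Compton scattering formula:
Δλ = λ_C(1 - cos θ)

where λ_C = h/(m_e·c) ≈ 2.4263 pm is the Compton wavelength of an electron.

For θ = 161°:
cos(161°) = -0.9455
1 - cos(161°) = 1.9455

Δλ = 2.4263 × 1.9455
Δλ = 4.7204 pm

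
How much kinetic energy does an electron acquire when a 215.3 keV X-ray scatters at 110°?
77.7664 keV

By energy conservation: K_e = E_initial - E_final

First find the scattered photon energy:
Initial wavelength: λ = hc/E = 5.7587 pm
Compton shift: Δλ = λ_C(1 - cos(110°)) = 3.2562 pm
Final wavelength: λ' = 5.7587 + 3.2562 = 9.0148 pm
Final photon energy: E' = hc/λ' = 137.5336 keV

Electron kinetic energy:
K_e = E - E' = 215.3000 - 137.5336 = 77.7664 keV

(Intermediate values are shown rounded; full precision is carried through to the final answer.)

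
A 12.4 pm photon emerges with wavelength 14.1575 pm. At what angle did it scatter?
74.00°

First find the wavelength shift:
Δλ = λ' - λ = 14.1575 - 12.4 = 1.7575 pm

Using Δλ = λ_C(1 - cos θ), with λ_C = h/(m_e·c) ≈ 2.42631024 pm:
cos θ = 1 - Δλ/λ_C
cos θ = 1 - 1.7575/2.42631024
cos θ = 0.275649

θ = arccos(0.275649)
θ = 74.00°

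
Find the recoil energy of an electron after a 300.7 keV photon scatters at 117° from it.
138.6507 keV

By energy conservation: K_e = E_initial - E_final

First find the scattered photon energy:
Initial wavelength: λ = hc/E = 4.1232 pm
Compton shift: Δλ = λ_C(1 - cos(117°)) = 3.5278 pm
Final wavelength: λ' = 4.1232 + 3.5278 = 7.6510 pm
Final photon energy: E' = hc/λ' = 162.0493 keV

Electron kinetic energy:
K_e = E - E' = 300.7000 - 162.0493 = 138.6507 keV

(Intermediate values are shown rounded; full precision is carried through to the final answer.)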